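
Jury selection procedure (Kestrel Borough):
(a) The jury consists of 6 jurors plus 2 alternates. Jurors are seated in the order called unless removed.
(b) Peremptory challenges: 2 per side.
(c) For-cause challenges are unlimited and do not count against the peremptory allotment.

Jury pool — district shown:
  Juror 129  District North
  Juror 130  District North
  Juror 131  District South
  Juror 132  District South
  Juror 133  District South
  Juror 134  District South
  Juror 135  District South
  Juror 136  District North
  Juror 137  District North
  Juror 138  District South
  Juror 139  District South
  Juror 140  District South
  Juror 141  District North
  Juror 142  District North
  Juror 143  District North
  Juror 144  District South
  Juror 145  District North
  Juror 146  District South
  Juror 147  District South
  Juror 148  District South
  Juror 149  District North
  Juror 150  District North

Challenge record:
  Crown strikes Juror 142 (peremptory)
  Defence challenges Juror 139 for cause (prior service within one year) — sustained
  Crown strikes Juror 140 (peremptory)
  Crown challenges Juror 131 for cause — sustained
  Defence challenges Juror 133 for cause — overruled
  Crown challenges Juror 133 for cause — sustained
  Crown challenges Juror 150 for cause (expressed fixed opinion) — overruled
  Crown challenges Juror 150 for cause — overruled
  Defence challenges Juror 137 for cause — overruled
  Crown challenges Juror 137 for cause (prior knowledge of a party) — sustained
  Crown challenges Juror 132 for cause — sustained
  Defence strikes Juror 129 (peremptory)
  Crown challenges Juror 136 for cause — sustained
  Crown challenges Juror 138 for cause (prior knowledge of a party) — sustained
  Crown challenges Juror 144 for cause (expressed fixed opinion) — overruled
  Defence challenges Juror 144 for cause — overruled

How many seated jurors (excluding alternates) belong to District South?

Removed: #129, #131, #132, #133, #136, #137, #138, #139, #140, #142.
Seated jurors 1–6: #130, #134, #135, #141, #143, #144 (alternates #145, #146 not counted).
Of those, in District South: #134, #135, #144 → 3.

3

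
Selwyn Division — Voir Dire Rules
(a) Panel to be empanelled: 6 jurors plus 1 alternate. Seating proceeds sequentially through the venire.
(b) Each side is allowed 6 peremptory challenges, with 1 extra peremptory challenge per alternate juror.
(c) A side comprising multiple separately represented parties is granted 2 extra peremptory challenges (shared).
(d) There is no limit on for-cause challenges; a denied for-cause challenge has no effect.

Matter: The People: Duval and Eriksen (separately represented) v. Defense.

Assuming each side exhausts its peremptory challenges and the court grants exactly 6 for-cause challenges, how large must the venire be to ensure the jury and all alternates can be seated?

Seats to fill: 6 + 1 alternates = 7.
Peremptories — The People: 6 + 1×1 + 2 = 9; Defense: 6 + 1×1 = 7; total 16.
For-cause removals: 6.
Minimum venire: 7 + 16 + 6 = 29.

29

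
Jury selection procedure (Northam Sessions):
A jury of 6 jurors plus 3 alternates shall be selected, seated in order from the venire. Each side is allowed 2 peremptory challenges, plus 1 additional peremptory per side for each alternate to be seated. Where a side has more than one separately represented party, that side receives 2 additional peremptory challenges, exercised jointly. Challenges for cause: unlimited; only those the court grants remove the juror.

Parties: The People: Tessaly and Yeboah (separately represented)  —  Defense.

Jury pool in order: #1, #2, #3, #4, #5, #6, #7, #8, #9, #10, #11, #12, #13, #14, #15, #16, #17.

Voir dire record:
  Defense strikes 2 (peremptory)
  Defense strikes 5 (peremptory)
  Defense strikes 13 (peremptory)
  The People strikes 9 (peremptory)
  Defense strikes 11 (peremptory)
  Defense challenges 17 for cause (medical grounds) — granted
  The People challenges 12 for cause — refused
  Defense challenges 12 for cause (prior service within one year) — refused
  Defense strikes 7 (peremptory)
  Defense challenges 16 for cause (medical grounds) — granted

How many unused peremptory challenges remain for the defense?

0

Defense allotment: 2 base + 1 × 3 alternates = 5.
Defense peremptories used: #2, #5, #13, #11, #7 — 5 (for-cause on #17, #12, #16 don't count).
Remaining: 5 − 5 = 0.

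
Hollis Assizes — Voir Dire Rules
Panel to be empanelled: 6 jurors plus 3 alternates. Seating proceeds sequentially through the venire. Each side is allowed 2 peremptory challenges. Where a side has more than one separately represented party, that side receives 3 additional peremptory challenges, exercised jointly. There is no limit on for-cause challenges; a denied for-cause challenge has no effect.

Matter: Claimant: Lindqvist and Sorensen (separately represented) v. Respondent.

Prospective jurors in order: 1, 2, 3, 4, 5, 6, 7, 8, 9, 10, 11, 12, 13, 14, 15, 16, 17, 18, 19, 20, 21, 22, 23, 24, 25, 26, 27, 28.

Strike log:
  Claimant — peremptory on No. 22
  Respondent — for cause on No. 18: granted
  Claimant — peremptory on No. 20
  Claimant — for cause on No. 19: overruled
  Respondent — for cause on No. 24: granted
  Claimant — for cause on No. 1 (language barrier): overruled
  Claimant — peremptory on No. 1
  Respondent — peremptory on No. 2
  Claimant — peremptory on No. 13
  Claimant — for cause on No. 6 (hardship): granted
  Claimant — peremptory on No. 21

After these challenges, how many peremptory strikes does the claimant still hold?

0

Claimant allotment: 2 base + 3 multi-party = 5.
Claimant peremptories used: #22, #20, #1, #13, #21 — 5 (for-cause on #19, #1, #6 don't count).
Remaining: 5 − 5 = 0.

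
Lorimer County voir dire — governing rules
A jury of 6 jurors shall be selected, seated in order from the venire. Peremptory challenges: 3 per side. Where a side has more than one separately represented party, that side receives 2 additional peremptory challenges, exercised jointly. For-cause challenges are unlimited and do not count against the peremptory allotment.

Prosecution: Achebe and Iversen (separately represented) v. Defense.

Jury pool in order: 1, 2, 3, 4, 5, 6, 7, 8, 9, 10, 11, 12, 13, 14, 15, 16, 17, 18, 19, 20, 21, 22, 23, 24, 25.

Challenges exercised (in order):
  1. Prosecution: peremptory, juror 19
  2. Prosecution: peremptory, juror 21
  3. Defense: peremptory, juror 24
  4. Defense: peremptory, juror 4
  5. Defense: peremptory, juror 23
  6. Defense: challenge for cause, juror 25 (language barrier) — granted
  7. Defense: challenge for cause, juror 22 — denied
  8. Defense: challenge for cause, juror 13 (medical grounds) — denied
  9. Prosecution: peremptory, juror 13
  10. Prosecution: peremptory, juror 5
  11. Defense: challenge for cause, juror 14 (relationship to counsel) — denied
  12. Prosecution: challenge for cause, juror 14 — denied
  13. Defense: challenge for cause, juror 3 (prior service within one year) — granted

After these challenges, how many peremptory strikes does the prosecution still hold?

Prosecution allotment: 3 base + 2 multi-party = 5.
Prosecution peremptories used: #19, #21, #13, #5 — 4 (the for-cause on #14 doesn't count).
Remaining: 5 − 4 = 1.

1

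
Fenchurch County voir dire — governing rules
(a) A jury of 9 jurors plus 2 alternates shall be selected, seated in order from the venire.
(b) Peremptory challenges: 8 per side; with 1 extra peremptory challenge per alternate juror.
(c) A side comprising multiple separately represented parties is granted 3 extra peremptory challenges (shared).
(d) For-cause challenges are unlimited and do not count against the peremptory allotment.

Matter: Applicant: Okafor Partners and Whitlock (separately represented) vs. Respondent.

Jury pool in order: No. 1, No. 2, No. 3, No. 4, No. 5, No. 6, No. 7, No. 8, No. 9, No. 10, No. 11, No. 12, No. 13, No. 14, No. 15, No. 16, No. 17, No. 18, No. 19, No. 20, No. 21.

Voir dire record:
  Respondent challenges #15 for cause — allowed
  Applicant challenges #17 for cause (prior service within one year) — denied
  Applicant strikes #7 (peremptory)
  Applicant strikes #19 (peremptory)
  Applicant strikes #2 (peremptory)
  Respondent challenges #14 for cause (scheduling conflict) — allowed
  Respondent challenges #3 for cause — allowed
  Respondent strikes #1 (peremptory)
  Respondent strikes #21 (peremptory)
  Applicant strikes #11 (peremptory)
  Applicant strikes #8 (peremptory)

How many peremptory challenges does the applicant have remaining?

8

Applicant allotment: 8 base + 1 × 2 alternates + 3 multi-party = 13.
Applicant peremptories used: #7, #19, #2, #11, #8 — 5 (the for-cause on #17 doesn't count).
Remaining: 13 − 5 = 8.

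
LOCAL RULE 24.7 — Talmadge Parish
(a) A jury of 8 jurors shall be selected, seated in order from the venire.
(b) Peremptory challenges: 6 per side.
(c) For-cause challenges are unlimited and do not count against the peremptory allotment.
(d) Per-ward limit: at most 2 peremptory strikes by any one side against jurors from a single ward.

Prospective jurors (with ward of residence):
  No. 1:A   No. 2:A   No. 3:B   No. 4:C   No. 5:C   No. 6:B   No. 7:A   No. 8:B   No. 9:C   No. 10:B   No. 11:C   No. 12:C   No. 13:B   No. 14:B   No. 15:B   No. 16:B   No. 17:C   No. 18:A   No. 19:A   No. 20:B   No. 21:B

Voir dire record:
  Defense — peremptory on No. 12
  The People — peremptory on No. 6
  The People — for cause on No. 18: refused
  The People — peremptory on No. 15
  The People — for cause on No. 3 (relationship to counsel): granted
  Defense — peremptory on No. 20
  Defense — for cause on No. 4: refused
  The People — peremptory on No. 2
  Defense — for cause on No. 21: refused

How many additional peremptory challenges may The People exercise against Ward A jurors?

The People peremptories so far: #6, #15, #2 — 3 of 6 used, 3 left overall.
Against Ward A: #2 — 1 used; per-ward cap 2 leaves 1.
Binding limit: min(3, 1) = 1.

1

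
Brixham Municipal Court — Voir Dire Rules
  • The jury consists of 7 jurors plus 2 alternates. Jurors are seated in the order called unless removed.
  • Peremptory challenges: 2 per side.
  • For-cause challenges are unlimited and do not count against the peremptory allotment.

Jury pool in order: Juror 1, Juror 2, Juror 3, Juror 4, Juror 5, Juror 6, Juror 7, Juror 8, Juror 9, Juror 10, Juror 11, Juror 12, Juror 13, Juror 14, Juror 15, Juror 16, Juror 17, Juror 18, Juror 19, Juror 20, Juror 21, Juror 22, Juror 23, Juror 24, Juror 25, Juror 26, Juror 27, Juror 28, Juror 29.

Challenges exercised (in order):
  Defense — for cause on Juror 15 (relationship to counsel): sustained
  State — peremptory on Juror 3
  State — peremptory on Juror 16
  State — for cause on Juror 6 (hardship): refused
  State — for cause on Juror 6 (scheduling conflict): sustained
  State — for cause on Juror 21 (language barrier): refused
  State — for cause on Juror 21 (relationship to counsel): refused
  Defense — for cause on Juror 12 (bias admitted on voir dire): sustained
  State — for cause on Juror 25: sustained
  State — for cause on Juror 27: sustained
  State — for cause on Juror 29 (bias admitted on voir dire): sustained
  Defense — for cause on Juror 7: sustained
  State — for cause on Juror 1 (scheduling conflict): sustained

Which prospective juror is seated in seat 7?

Removed: #1, #3, #6, #7, #12, #15, #16, #25, #27, #29. (#21 stays — for-cause denied.)
Seating in order: seats 1–7 → #2, #4, #5, #8, #9, #10, #11; alternates → #13, #14.
So seat 7 is #11.

11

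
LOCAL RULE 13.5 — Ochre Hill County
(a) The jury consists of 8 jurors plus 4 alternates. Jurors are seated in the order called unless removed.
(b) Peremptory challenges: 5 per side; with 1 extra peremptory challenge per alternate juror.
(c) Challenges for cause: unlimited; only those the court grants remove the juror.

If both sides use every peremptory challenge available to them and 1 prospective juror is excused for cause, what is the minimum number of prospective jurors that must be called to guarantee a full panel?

Seats to fill: 8 + 4 alternates = 12.
Peremptories: 5 + 1×4 = 9 per side × 2 sides = 18.
For-cause removals: 1.
Minimum venire: 12 + 18 + 1 = 31.

31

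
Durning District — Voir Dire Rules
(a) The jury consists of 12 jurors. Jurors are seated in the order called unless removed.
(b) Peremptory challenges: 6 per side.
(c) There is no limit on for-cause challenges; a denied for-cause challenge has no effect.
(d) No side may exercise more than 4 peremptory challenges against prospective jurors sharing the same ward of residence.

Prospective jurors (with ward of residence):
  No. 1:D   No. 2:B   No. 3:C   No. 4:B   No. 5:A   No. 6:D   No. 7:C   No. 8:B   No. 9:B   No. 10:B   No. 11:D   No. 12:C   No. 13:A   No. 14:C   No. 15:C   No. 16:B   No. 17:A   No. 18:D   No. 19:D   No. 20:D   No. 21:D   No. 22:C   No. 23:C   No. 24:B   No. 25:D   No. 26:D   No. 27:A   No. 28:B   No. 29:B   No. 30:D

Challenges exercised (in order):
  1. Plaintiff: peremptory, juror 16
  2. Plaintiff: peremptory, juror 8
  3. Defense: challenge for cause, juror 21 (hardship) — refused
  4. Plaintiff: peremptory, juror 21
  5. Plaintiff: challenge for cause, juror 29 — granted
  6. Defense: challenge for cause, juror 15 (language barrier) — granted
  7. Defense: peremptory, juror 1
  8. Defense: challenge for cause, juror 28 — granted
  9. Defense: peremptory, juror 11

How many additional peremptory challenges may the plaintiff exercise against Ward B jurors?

Plaintiff peremptories so far: #16, #8, #21 — 3 of 6 used, 3 left overall.
Against Ward B: #16, #8 — 2 used; per-ward cap 4 leaves 2.
Binding limit: min(3, 2) = 2.

2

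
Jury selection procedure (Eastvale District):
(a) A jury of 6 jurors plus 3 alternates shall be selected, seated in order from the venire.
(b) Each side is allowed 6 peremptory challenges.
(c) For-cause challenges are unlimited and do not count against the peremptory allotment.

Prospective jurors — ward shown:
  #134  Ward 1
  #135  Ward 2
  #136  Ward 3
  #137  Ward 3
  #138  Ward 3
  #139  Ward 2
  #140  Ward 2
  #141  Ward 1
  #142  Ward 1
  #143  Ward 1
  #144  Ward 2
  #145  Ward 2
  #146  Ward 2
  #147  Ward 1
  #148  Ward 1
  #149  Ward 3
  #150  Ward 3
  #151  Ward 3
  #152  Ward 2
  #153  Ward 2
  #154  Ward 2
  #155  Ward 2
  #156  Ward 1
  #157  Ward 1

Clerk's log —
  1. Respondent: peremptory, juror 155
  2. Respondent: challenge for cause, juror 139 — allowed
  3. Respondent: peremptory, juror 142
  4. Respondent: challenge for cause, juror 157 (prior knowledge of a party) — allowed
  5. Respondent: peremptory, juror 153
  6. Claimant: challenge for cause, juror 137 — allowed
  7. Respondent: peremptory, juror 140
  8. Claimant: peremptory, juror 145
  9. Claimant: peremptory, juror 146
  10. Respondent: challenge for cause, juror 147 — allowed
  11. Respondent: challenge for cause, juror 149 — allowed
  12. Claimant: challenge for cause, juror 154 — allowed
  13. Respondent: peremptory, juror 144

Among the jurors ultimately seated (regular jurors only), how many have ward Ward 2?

1

Removed: #137, #139, #140, #142, #144, #145, #146, #147, #149, #153, #154, #155, #157.
Seated jurors 1–6: #134, #135, #136, #138, #141, #143 (alternates #148, #150, #151 not counted).
Of those, in Ward 2: #135 → 1.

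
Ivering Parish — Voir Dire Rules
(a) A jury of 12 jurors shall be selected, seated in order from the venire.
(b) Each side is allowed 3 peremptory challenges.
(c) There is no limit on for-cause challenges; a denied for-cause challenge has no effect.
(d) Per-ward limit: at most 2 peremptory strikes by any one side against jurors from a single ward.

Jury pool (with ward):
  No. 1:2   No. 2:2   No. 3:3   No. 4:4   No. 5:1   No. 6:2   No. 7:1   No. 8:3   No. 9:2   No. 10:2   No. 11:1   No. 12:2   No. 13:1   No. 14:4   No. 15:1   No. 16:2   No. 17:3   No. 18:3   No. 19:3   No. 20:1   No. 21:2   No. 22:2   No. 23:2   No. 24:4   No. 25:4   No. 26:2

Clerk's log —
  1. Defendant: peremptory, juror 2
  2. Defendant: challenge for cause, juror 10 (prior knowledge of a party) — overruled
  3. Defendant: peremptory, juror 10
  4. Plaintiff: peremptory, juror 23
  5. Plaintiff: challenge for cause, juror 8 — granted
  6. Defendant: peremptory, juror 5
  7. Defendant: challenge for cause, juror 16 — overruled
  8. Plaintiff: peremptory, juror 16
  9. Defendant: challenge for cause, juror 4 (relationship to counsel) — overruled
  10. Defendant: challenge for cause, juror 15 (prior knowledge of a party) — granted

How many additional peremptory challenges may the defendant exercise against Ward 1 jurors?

Defendant peremptories so far: #2, #10, #5 — 3 of 3 used, 0 left overall.
Against Ward 1: #5 — 1 used; per-ward cap 2 leaves 1.
Binding limit: min(0, 1) = 0.

0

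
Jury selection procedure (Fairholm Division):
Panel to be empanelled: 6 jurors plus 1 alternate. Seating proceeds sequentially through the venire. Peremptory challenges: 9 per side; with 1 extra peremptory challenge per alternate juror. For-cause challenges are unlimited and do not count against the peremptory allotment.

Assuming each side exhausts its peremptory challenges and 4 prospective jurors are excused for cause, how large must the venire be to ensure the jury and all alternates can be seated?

31

Seats to fill: 6 + 1 alternates = 7.
Peremptories: 9 + 1×1 = 10 per side × 2 sides = 20.
For-cause removals: 4.
Minimum venire: 7 + 20 + 4 = 31.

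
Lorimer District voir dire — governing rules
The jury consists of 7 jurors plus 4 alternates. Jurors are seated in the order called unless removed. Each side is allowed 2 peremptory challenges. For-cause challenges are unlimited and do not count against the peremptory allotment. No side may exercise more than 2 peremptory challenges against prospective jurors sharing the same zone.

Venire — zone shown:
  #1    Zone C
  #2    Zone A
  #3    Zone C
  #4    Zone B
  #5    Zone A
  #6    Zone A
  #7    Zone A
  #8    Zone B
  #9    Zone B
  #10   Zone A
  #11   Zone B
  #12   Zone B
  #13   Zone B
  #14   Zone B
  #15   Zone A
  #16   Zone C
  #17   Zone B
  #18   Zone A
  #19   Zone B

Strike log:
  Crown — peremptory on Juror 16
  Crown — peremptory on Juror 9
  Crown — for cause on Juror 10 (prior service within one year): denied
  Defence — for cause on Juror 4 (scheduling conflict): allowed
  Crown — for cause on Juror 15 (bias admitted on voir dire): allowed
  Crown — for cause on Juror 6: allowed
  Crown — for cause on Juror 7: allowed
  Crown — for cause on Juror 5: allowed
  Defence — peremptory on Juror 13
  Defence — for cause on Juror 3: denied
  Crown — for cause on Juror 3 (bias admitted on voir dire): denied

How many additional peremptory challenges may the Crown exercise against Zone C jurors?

0

Crown peremptories so far: #16, #9 — 2 of 2 used, 0 left overall.
Against Zone C: #16 — 1 used; per-zone cap 2 leaves 1.
Binding limit: min(0, 1) = 0.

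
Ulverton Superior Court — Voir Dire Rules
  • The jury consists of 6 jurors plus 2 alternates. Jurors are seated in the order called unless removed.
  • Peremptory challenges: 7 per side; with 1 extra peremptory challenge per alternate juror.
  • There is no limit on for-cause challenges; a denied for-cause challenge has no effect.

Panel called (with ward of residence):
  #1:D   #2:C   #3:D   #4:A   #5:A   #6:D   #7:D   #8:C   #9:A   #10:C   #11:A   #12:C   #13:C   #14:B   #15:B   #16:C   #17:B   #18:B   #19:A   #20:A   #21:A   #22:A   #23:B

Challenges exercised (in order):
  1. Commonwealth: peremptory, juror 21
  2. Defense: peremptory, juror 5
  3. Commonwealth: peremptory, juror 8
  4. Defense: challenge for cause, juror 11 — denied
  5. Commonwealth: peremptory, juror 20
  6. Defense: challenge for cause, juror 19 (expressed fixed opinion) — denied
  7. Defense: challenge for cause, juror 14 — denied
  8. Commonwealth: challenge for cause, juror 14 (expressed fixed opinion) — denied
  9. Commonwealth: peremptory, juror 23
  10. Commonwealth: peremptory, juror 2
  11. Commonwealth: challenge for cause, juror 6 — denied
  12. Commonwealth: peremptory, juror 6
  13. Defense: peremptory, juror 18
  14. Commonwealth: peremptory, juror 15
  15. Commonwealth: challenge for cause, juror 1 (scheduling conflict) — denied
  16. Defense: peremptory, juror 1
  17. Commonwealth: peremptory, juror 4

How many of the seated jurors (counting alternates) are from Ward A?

2

Removed: #1, #2, #4, #5, #6, #8, #15, #18, #20, #21, #23.
Seated (8 incl. alternates): #3, #7, #9, #10, #11, #12, #13, #14.
Of those, in Ward A: #9, #11 → 2.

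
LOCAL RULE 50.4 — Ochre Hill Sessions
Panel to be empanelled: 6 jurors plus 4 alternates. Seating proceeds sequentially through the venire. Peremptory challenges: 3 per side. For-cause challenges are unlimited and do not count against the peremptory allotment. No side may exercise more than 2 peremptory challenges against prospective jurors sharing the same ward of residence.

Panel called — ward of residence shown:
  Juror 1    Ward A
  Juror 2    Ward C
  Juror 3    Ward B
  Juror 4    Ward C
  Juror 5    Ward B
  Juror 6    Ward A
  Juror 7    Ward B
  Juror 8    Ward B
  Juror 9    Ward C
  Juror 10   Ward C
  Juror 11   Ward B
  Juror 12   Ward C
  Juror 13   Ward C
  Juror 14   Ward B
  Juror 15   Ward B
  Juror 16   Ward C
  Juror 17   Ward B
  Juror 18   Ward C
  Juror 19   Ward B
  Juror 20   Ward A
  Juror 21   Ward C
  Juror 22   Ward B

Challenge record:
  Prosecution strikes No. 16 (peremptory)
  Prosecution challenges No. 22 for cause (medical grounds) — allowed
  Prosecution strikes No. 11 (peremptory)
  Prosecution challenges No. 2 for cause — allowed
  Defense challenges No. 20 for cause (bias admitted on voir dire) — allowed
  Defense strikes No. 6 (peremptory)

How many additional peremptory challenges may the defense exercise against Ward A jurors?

Defense peremptories so far: #6 — 1 of 3 used, 2 left overall.
Against Ward A: #6 — 1 used; per-ward cap 2 leaves 1.
Binding limit: min(2, 1) = 1.

1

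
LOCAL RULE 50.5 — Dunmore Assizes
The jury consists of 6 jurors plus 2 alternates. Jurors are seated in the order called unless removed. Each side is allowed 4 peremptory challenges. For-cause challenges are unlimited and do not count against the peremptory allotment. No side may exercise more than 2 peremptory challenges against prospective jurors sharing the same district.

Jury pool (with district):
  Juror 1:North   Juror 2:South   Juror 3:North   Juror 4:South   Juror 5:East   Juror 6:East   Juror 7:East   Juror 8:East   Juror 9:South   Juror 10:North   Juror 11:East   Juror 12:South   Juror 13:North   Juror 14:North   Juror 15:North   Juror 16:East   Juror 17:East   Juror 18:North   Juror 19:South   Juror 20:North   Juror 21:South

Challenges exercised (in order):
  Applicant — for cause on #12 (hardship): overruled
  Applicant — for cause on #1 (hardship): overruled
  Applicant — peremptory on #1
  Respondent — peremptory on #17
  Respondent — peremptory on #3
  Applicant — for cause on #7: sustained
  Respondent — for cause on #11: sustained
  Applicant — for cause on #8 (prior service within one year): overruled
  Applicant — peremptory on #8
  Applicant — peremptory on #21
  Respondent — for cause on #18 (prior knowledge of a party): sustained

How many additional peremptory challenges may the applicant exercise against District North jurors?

1

Applicant peremptories so far: #1, #8, #21 — 3 of 4 used, 1 left overall.
Against District North: #1 — 1 used; per-district cap 2 leaves 1.
Binding limit: min(1, 1) = 1.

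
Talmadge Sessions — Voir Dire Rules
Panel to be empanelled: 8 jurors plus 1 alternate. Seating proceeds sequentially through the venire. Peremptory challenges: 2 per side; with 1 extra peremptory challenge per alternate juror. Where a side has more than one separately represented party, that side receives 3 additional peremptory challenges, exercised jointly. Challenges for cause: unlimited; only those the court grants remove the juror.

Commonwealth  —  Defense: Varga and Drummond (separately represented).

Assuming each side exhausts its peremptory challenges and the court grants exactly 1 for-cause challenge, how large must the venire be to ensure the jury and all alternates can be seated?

19

Seats to fill: 8 + 1 alternates = 9.
Peremptories — Commonwealth: 2 + 1×1 = 3; Defense: 2 + 1×1 + 3 = 6; total 9.
For-cause removals: 1.
Minimum venire: 9 + 9 + 1 = 19.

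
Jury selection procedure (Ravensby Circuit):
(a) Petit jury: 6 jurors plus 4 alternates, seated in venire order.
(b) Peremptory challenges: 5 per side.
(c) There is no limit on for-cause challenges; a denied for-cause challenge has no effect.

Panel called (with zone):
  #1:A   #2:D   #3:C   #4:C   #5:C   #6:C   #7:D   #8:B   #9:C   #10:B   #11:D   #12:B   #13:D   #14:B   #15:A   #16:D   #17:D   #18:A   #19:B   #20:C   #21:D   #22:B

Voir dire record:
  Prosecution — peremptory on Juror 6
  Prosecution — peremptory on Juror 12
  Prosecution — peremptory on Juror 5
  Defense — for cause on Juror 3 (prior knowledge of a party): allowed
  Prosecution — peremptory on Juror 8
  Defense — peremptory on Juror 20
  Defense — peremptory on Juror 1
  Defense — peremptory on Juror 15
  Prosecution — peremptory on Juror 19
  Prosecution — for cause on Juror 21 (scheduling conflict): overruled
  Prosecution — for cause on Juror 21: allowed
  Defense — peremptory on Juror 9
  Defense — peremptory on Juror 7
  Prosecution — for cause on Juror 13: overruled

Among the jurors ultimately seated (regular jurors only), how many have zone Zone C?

1

Removed: #1, #3, #5, #6, #7, #8, #9, #12, #15, #19, #20, #21.
Seated jurors 1–6: #2, #4, #10, #11, #13, #14 (alternates #16, #17, #18, #22 not counted).
Of those, in Zone C: #4 → 1.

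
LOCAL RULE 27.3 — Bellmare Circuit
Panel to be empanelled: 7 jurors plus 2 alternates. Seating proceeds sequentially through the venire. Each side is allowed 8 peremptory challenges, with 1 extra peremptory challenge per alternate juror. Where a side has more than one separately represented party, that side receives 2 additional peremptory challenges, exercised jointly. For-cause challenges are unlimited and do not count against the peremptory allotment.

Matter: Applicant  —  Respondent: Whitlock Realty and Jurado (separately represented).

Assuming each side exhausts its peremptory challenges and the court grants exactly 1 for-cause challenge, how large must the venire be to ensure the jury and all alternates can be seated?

Seats to fill: 7 + 2 alternates = 9.
Peremptories — Applicant: 8 + 1×2 = 10; Respondent: 8 + 1×2 + 2 = 12; total 22.
For-cause removals: 1.
Minimum venire: 9 + 22 + 1 = 32.

32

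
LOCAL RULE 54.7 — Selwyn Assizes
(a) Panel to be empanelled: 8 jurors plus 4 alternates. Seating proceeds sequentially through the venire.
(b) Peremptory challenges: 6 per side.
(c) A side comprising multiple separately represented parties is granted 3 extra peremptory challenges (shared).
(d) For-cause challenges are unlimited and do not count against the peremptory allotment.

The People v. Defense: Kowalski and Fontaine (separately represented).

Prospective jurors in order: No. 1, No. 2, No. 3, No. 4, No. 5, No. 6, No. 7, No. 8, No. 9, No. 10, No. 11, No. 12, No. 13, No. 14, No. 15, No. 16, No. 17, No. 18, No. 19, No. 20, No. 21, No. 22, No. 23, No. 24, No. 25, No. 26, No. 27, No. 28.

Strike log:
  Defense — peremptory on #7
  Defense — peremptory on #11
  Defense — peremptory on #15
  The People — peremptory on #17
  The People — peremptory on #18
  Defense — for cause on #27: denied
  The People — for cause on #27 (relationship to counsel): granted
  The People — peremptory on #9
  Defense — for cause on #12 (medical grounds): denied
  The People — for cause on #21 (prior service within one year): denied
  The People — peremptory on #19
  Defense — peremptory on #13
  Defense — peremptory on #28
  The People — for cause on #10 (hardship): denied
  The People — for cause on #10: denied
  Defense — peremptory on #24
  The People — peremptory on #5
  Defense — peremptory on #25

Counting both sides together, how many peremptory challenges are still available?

The People allotment: 6. Defense allotment: 6 base + 3 multi-party = 9.
The People peremptories used: #17, #18, #9, #19, #5 — 5 (for-cause on #27, #21, #10, #10 don't count).
Defense peremptories used: #7, #11, #15, #13, #28, #24, #25 — 7 (for-cause on #27, #12 don't count).
Remaining: (6 − 5) + (9 − 7) = 3.

3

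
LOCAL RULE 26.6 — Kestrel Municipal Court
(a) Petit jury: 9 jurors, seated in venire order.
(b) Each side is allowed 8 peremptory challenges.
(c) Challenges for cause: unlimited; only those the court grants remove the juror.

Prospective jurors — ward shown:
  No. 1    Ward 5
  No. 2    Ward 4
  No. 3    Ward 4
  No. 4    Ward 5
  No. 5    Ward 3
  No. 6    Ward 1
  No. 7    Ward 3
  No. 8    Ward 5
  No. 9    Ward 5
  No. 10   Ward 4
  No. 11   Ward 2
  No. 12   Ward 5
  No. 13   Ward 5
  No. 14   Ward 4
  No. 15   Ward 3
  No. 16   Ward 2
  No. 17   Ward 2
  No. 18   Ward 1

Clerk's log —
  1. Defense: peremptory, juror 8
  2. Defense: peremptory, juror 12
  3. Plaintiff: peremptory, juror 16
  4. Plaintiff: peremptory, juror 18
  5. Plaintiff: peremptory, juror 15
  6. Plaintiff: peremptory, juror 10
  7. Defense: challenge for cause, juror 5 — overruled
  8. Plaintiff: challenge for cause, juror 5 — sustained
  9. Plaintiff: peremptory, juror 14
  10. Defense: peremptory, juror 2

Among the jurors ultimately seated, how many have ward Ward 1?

Removed: #2, #5, #8, #10, #12, #14, #15, #16, #18.
Seated jurors 1–9: #1, #3, #4, #6, #7, #9, #11, #13, #17.
Of those, in Ward 1: #6 → 1.

1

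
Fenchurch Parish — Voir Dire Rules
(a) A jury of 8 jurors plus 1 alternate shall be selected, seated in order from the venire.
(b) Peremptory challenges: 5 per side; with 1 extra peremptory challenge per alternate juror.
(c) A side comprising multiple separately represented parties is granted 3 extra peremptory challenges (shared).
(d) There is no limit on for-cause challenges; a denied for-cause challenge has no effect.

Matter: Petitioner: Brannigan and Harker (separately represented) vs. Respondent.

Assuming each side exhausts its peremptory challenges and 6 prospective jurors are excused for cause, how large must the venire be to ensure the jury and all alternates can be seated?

Seats to fill: 8 + 1 alternates = 9.
Peremptories — Petitioner: 5 + 1×1 + 3 = 9; Respondent: 5 + 1×1 = 6; total 15.
For-cause removals: 6.
Minimum venire: 9 + 15 + 6 = 30.

30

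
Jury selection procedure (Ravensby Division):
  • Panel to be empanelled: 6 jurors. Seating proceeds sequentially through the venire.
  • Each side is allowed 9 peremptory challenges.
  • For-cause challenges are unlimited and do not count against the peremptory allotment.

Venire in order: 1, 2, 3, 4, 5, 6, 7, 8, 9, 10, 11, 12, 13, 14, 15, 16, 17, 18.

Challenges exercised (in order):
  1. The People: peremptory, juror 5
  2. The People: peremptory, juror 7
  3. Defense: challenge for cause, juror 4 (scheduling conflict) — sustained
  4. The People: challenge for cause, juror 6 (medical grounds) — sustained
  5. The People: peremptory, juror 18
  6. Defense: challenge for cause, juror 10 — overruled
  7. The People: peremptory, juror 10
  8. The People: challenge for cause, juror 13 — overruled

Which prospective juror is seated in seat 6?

Removed: #4, #5, #6, #7, #10, #18. (#13 stays — for-cause denied.)
Seating in order: seats 1–6 → #1, #2, #3, #8, #9, #11.
So seat 6 is #11.

11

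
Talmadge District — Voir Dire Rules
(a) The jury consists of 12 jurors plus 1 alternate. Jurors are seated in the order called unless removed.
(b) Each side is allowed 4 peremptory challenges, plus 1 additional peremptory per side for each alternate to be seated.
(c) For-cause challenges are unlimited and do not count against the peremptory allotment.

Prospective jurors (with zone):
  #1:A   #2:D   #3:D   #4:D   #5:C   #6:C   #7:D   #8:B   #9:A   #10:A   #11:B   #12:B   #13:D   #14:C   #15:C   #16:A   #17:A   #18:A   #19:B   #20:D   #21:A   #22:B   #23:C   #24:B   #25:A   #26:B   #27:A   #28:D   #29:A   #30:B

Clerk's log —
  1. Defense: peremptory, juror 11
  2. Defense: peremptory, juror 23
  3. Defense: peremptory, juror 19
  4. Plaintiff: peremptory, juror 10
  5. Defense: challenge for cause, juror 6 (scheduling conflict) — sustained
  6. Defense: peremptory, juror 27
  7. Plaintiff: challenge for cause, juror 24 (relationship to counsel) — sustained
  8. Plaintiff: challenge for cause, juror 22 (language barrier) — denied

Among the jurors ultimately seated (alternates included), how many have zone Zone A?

Removed: #6, #10, #11, #19, #23, #24, #27.
Seated (13 incl. alternates): #1, #2, #3, #4, #5, #7, #8, #9, #12, #13, #14, #15, #16.
Of those, in Zone A: #1, #9, #16 → 3.

3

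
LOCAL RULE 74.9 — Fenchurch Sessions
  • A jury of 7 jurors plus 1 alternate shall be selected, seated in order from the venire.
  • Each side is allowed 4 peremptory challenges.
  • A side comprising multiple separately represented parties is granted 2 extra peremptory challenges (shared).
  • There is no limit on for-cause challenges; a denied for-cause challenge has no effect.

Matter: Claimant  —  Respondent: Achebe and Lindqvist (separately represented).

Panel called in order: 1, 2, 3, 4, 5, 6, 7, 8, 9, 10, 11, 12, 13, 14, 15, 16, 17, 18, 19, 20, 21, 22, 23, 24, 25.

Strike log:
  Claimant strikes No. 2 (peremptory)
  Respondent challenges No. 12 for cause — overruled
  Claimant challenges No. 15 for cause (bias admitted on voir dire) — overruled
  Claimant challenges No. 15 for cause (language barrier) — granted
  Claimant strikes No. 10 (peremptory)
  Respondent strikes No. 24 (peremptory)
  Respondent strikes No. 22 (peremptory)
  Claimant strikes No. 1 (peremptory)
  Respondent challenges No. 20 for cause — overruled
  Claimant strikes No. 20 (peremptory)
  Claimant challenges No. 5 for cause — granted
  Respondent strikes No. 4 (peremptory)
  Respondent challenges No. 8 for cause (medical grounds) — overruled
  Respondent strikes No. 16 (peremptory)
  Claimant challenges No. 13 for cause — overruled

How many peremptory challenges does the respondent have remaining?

Respondent allotment: 4 base + 2 multi-party = 6.
Respondent peremptories used: #24, #22, #4, #16 — 4 (for-cause on #12, #20, #8 don't count).
Remaining: 6 − 4 = 2.

2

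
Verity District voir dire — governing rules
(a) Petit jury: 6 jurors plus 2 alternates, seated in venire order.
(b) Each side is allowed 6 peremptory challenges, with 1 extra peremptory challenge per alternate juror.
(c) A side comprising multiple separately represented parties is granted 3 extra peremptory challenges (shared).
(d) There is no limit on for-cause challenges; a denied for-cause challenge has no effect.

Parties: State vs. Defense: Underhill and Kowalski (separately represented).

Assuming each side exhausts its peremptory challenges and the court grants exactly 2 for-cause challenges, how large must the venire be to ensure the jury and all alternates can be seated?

Seats to fill: 6 + 2 alternates = 8.
Peremptories — State: 6 + 1×2 = 8; Defense: 6 + 1×2 + 3 = 11; total 19.
For-cause removals: 2.
Minimum venire: 8 + 19 + 2 = 29.

29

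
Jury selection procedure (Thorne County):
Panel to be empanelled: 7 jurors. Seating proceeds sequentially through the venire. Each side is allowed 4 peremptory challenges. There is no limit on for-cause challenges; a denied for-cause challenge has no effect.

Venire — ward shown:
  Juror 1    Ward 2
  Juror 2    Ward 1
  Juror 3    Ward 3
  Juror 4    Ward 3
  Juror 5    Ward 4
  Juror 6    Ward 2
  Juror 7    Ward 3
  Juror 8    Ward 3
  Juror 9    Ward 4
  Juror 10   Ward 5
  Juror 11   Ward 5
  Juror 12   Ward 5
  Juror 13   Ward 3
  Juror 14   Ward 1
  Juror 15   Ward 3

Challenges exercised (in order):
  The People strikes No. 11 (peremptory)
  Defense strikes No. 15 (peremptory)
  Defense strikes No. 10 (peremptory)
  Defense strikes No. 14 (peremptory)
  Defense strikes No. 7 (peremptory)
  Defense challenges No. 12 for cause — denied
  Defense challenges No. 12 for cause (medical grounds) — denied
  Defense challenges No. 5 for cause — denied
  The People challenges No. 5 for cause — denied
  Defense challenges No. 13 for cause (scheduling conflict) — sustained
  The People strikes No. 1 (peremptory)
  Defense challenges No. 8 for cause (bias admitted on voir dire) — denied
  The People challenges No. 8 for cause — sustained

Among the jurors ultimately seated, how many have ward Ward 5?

1

Removed: #1, #7, #8, #10, #11, #13, #14, #15.
Seated jurors 1–7: #2, #3, #4, #5, #6, #9, #12.
Of those, in Ward 5: #12 → 1.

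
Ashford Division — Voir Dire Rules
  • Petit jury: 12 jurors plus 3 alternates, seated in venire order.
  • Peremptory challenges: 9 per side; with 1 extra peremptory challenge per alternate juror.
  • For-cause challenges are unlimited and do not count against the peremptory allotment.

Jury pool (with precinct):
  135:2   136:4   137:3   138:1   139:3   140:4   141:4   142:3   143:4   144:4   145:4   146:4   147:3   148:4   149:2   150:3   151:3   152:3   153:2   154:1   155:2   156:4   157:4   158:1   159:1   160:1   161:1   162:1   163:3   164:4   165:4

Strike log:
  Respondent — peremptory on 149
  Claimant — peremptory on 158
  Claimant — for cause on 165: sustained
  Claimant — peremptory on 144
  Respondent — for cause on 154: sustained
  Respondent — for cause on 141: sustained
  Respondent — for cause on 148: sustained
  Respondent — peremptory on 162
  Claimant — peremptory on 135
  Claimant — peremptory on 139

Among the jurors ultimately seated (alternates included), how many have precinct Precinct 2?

2

Removed: #135, #139, #141, #144, #148, #149, #154, #158, #162, #165.
Seated (15 incl. alternates): #136, #137, #138, #140, #142, #143, #145, #146, #147, #150, #151, #152, #153, #155, #156.
Of those, in Precinct 2: #153, #155 → 2.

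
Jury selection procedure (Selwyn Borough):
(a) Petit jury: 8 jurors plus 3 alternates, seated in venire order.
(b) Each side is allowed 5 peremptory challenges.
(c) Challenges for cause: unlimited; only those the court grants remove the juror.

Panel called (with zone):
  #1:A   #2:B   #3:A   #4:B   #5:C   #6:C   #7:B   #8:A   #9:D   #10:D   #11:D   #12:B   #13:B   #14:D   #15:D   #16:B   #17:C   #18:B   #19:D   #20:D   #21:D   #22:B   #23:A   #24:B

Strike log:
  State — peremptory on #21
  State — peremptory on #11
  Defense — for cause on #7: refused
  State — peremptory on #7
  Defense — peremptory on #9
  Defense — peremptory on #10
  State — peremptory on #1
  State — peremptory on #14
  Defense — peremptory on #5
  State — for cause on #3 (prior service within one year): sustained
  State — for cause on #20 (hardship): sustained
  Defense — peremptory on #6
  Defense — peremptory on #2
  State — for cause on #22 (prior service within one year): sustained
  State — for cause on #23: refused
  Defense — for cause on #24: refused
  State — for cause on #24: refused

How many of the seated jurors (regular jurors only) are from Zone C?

1

Removed: #1, #2, #3, #5, #6, #7, #9, #10, #11, #14, #20, #21, #22.
Seated jurors 1–8: #4, #8, #12, #13, #15, #16, #17, #18 (alternates #19, #23, #24 not counted).
Of those, in Zone C: #17 → 1.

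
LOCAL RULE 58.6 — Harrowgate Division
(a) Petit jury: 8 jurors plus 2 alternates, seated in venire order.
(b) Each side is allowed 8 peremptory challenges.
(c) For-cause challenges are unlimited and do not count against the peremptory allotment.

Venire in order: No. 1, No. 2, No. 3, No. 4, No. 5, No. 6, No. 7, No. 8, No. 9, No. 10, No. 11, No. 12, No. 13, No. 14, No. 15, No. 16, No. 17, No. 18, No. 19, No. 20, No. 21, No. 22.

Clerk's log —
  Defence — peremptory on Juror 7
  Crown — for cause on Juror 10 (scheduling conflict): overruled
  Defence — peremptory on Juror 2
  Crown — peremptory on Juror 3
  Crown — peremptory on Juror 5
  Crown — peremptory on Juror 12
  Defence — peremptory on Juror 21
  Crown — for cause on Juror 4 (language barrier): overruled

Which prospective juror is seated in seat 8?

13

Removed: #2, #3, #5, #7, #12, #21. (#4, #10 stay — for-cause denied.)
Seating in order: seats 1–8 → #1, #4, #6, #8, #9, #10, #11, #13; alternates → #14, #15.
So seat 8 is #13.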